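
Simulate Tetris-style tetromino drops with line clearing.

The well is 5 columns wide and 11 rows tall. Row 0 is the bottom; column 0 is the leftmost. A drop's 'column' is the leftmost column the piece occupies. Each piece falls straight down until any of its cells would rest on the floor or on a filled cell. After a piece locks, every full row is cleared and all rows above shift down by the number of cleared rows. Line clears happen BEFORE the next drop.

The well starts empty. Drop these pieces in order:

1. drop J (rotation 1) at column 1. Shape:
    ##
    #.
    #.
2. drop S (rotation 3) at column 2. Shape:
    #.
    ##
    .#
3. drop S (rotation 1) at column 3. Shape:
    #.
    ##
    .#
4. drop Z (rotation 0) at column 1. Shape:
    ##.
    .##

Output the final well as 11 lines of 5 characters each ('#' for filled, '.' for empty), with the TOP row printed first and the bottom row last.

Drop 1: J rot1 at col 1 lands with bottom-row=0; cleared 0 line(s) (total 0); column heights now [0 3 3 0 0], max=3
Drop 2: S rot3 at col 2 lands with bottom-row=2; cleared 0 line(s) (total 0); column heights now [0 3 5 4 0], max=5
Drop 3: S rot1 at col 3 lands with bottom-row=3; cleared 0 line(s) (total 0); column heights now [0 3 5 6 5], max=6
Drop 4: Z rot0 at col 1 lands with bottom-row=6; cleared 0 line(s) (total 0); column heights now [0 8 8 7 5], max=8

Answer: .....
.....
.....
.##..
..##.
...#.
..###
..###
.###.
.#...
.#...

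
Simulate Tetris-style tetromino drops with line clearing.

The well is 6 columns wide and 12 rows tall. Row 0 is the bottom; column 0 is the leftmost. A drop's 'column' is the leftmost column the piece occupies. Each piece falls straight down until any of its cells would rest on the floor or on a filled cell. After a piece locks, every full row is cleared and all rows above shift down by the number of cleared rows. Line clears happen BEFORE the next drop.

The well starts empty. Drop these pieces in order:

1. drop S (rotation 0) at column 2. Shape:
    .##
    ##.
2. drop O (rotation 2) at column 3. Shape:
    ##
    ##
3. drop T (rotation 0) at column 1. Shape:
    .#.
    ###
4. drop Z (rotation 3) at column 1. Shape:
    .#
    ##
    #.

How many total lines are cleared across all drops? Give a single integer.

Drop 1: S rot0 at col 2 lands with bottom-row=0; cleared 0 line(s) (total 0); column heights now [0 0 1 2 2 0], max=2
Drop 2: O rot2 at col 3 lands with bottom-row=2; cleared 0 line(s) (total 0); column heights now [0 0 1 4 4 0], max=4
Drop 3: T rot0 at col 1 lands with bottom-row=4; cleared 0 line(s) (total 0); column heights now [0 5 6 5 4 0], max=6
Drop 4: Z rot3 at col 1 lands with bottom-row=5; cleared 0 line(s) (total 0); column heights now [0 7 8 5 4 0], max=8

Answer: 0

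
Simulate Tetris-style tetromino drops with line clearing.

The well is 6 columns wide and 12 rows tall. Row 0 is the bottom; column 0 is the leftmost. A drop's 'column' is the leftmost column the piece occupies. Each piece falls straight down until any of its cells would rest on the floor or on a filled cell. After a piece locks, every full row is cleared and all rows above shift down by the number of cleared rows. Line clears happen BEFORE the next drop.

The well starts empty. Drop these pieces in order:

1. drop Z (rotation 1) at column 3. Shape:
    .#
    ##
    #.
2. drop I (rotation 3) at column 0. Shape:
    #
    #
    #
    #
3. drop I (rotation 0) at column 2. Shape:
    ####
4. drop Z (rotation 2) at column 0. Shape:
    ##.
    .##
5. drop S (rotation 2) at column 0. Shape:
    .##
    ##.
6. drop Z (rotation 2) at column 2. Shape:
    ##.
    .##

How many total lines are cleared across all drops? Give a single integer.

Drop 1: Z rot1 at col 3 lands with bottom-row=0; cleared 0 line(s) (total 0); column heights now [0 0 0 2 3 0], max=3
Drop 2: I rot3 at col 0 lands with bottom-row=0; cleared 0 line(s) (total 0); column heights now [4 0 0 2 3 0], max=4
Drop 3: I rot0 at col 2 lands with bottom-row=3; cleared 0 line(s) (total 0); column heights now [4 0 4 4 4 4], max=4
Drop 4: Z rot2 at col 0 lands with bottom-row=4; cleared 0 line(s) (total 0); column heights now [6 6 5 4 4 4], max=6
Drop 5: S rot2 at col 0 lands with bottom-row=6; cleared 0 line(s) (total 0); column heights now [7 8 8 4 4 4], max=8
Drop 6: Z rot2 at col 2 lands with bottom-row=7; cleared 0 line(s) (total 0); column heights now [7 8 9 9 8 4], max=9

Answer: 0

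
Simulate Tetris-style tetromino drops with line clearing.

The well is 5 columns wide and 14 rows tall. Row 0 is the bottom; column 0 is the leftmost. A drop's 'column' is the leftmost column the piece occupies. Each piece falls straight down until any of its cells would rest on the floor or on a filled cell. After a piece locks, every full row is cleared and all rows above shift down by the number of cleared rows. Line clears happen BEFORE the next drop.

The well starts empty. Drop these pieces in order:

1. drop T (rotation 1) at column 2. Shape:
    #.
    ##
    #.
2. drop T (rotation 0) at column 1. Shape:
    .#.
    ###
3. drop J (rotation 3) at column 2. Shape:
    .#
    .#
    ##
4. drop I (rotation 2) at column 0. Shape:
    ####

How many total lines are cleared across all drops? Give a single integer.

Answer: 0

Derivation:
Drop 1: T rot1 at col 2 lands with bottom-row=0; cleared 0 line(s) (total 0); column heights now [0 0 3 2 0], max=3
Drop 2: T rot0 at col 1 lands with bottom-row=3; cleared 0 line(s) (total 0); column heights now [0 4 5 4 0], max=5
Drop 3: J rot3 at col 2 lands with bottom-row=5; cleared 0 line(s) (total 0); column heights now [0 4 6 8 0], max=8
Drop 4: I rot2 at col 0 lands with bottom-row=8; cleared 0 line(s) (total 0); column heights now [9 9 9 9 0], max=9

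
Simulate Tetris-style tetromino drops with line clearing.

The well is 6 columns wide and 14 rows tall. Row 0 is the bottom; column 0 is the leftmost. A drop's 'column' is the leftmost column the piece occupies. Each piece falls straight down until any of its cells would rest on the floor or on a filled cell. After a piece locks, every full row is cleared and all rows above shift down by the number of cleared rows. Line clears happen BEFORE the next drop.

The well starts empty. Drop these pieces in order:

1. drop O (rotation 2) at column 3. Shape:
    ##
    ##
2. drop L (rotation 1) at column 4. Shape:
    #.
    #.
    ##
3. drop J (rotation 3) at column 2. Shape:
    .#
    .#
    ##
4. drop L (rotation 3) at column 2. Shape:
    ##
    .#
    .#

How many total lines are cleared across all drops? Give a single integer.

Answer: 0

Derivation:
Drop 1: O rot2 at col 3 lands with bottom-row=0; cleared 0 line(s) (total 0); column heights now [0 0 0 2 2 0], max=2
Drop 2: L rot1 at col 4 lands with bottom-row=2; cleared 0 line(s) (total 0); column heights now [0 0 0 2 5 3], max=5
Drop 3: J rot3 at col 2 lands with bottom-row=2; cleared 0 line(s) (total 0); column heights now [0 0 3 5 5 3], max=5
Drop 4: L rot3 at col 2 lands with bottom-row=5; cleared 0 line(s) (total 0); column heights now [0 0 8 8 5 3], max=8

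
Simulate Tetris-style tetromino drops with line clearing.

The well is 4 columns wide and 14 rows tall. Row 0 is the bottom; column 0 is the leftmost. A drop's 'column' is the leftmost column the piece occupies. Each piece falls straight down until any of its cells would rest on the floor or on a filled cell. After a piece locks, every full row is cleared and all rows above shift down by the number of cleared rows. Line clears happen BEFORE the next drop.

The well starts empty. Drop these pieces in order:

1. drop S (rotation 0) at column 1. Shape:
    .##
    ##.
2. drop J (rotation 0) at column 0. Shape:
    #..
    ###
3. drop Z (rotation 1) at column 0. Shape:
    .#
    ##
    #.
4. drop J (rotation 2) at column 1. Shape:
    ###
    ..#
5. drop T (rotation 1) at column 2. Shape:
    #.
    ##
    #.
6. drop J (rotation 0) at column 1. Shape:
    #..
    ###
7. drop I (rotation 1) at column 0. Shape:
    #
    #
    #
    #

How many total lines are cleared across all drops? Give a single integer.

Drop 1: S rot0 at col 1 lands with bottom-row=0; cleared 0 line(s) (total 0); column heights now [0 1 2 2], max=2
Drop 2: J rot0 at col 0 lands with bottom-row=2; cleared 0 line(s) (total 0); column heights now [4 3 3 2], max=4
Drop 3: Z rot1 at col 0 lands with bottom-row=4; cleared 0 line(s) (total 0); column heights now [6 7 3 2], max=7
Drop 4: J rot2 at col 1 lands with bottom-row=6; cleared 0 line(s) (total 0); column heights now [6 8 8 8], max=8
Drop 5: T rot1 at col 2 lands with bottom-row=8; cleared 0 line(s) (total 0); column heights now [6 8 11 10], max=11
Drop 6: J rot0 at col 1 lands with bottom-row=11; cleared 0 line(s) (total 0); column heights now [6 13 12 12], max=13
Drop 7: I rot1 at col 0 lands with bottom-row=6; cleared 1 line(s) (total 1); column heights now [9 12 11 11], max=12

Answer: 1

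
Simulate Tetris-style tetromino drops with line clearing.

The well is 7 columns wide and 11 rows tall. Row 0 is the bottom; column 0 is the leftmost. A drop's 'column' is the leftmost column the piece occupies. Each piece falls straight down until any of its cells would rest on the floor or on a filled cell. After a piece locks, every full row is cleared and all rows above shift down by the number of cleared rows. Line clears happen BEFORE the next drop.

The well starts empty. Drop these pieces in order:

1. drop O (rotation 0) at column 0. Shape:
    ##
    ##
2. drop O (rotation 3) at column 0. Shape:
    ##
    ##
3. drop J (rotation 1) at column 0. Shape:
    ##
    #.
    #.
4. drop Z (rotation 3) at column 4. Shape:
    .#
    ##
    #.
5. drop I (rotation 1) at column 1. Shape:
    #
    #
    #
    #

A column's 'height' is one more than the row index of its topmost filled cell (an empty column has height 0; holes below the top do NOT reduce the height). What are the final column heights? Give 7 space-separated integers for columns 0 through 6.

Answer: 7 11 0 0 2 3 0

Derivation:
Drop 1: O rot0 at col 0 lands with bottom-row=0; cleared 0 line(s) (total 0); column heights now [2 2 0 0 0 0 0], max=2
Drop 2: O rot3 at col 0 lands with bottom-row=2; cleared 0 line(s) (total 0); column heights now [4 4 0 0 0 0 0], max=4
Drop 3: J rot1 at col 0 lands with bottom-row=4; cleared 0 line(s) (total 0); column heights now [7 7 0 0 0 0 0], max=7
Drop 4: Z rot3 at col 4 lands with bottom-row=0; cleared 0 line(s) (total 0); column heights now [7 7 0 0 2 3 0], max=7
Drop 5: I rot1 at col 1 lands with bottom-row=7; cleared 0 line(s) (total 0); column heights now [7 11 0 0 2 3 0], max=11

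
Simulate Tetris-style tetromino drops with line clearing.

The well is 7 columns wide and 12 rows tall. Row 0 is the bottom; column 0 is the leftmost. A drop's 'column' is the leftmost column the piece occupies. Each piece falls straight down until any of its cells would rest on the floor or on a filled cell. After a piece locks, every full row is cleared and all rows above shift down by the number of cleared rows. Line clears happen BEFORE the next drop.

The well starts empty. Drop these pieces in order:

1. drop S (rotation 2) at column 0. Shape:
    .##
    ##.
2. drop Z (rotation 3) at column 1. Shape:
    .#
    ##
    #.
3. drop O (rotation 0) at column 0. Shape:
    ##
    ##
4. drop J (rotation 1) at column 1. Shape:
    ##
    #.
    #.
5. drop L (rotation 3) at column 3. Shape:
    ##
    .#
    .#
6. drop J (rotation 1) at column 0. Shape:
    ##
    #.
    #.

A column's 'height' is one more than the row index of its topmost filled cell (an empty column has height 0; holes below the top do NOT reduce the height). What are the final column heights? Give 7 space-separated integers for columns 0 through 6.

Answer: 10 10 9 3 3 0 0

Derivation:
Drop 1: S rot2 at col 0 lands with bottom-row=0; cleared 0 line(s) (total 0); column heights now [1 2 2 0 0 0 0], max=2
Drop 2: Z rot3 at col 1 lands with bottom-row=2; cleared 0 line(s) (total 0); column heights now [1 4 5 0 0 0 0], max=5
Drop 3: O rot0 at col 0 lands with bottom-row=4; cleared 0 line(s) (total 0); column heights now [6 6 5 0 0 0 0], max=6
Drop 4: J rot1 at col 1 lands with bottom-row=6; cleared 0 line(s) (total 0); column heights now [6 9 9 0 0 0 0], max=9
Drop 5: L rot3 at col 3 lands with bottom-row=0; cleared 0 line(s) (total 0); column heights now [6 9 9 3 3 0 0], max=9
Drop 6: J rot1 at col 0 lands with bottom-row=7; cleared 0 line(s) (total 0); column heights now [10 10 9 3 3 0 0], max=10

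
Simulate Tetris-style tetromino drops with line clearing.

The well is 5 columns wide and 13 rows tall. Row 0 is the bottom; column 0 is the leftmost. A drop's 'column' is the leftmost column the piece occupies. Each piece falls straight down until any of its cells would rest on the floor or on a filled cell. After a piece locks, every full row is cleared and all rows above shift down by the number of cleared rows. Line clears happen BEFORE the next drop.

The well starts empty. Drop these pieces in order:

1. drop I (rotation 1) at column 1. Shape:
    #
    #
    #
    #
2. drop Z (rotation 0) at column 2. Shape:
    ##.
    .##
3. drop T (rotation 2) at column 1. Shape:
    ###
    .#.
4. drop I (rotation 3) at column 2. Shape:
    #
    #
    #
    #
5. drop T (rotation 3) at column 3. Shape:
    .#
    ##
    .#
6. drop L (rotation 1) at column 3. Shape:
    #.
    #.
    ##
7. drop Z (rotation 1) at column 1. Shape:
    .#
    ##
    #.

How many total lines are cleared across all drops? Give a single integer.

Answer: 0

Derivation:
Drop 1: I rot1 at col 1 lands with bottom-row=0; cleared 0 line(s) (total 0); column heights now [0 4 0 0 0], max=4
Drop 2: Z rot0 at col 2 lands with bottom-row=0; cleared 0 line(s) (total 0); column heights now [0 4 2 2 1], max=4
Drop 3: T rot2 at col 1 lands with bottom-row=3; cleared 0 line(s) (total 0); column heights now [0 5 5 5 1], max=5
Drop 4: I rot3 at col 2 lands with bottom-row=5; cleared 0 line(s) (total 0); column heights now [0 5 9 5 1], max=9
Drop 5: T rot3 at col 3 lands with bottom-row=4; cleared 0 line(s) (total 0); column heights now [0 5 9 6 7], max=9
Drop 6: L rot1 at col 3 lands with bottom-row=7; cleared 0 line(s) (total 0); column heights now [0 5 9 10 8], max=10
Drop 7: Z rot1 at col 1 lands with bottom-row=8; cleared 0 line(s) (total 0); column heights now [0 10 11 10 8], max=11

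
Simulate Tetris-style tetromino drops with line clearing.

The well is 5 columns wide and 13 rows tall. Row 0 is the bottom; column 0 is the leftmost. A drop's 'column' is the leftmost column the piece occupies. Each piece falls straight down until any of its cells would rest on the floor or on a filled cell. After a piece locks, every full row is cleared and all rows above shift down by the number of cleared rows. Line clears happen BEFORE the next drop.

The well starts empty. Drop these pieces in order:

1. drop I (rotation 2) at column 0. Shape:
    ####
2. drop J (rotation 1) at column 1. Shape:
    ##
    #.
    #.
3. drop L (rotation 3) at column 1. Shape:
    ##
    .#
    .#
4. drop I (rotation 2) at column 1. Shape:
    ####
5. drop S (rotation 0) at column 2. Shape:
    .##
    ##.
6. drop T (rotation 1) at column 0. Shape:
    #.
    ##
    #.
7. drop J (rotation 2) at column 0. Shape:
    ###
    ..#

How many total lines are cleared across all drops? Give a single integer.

Answer: 1

Derivation:
Drop 1: I rot2 at col 0 lands with bottom-row=0; cleared 0 line(s) (total 0); column heights now [1 1 1 1 0], max=1
Drop 2: J rot1 at col 1 lands with bottom-row=1; cleared 0 line(s) (total 0); column heights now [1 4 4 1 0], max=4
Drop 3: L rot3 at col 1 lands with bottom-row=4; cleared 0 line(s) (total 0); column heights now [1 7 7 1 0], max=7
Drop 4: I rot2 at col 1 lands with bottom-row=7; cleared 0 line(s) (total 0); column heights now [1 8 8 8 8], max=8
Drop 5: S rot0 at col 2 lands with bottom-row=8; cleared 0 line(s) (total 0); column heights now [1 8 9 10 10], max=10
Drop 6: T rot1 at col 0 lands with bottom-row=7; cleared 1 line(s) (total 1); column heights now [9 8 8 9 9], max=9
Drop 7: J rot2 at col 0 lands with bottom-row=8; cleared 0 line(s) (total 1); column heights now [10 10 10 9 9], max=10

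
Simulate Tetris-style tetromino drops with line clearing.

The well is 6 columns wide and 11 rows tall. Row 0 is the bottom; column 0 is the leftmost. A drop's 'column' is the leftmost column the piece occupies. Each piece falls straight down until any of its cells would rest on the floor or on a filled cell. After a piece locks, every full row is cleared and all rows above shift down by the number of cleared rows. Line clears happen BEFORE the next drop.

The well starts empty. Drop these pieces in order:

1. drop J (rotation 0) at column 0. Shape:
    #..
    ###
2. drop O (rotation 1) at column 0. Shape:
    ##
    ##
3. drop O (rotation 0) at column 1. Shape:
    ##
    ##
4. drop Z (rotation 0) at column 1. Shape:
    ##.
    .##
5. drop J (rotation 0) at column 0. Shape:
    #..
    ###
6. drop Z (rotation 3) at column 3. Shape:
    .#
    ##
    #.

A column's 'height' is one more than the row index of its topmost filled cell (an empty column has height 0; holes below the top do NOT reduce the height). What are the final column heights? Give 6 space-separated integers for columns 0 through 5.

Drop 1: J rot0 at col 0 lands with bottom-row=0; cleared 0 line(s) (total 0); column heights now [2 1 1 0 0 0], max=2
Drop 2: O rot1 at col 0 lands with bottom-row=2; cleared 0 line(s) (total 0); column heights now [4 4 1 0 0 0], max=4
Drop 3: O rot0 at col 1 lands with bottom-row=4; cleared 0 line(s) (total 0); column heights now [4 6 6 0 0 0], max=6
Drop 4: Z rot0 at col 1 lands with bottom-row=6; cleared 0 line(s) (total 0); column heights now [4 8 8 7 0 0], max=8
Drop 5: J rot0 at col 0 lands with bottom-row=8; cleared 0 line(s) (total 0); column heights now [10 9 9 7 0 0], max=10
Drop 6: Z rot3 at col 3 lands with bottom-row=7; cleared 0 line(s) (total 0); column heights now [10 9 9 9 10 0], max=10

Answer: 10 9 9 9 10 0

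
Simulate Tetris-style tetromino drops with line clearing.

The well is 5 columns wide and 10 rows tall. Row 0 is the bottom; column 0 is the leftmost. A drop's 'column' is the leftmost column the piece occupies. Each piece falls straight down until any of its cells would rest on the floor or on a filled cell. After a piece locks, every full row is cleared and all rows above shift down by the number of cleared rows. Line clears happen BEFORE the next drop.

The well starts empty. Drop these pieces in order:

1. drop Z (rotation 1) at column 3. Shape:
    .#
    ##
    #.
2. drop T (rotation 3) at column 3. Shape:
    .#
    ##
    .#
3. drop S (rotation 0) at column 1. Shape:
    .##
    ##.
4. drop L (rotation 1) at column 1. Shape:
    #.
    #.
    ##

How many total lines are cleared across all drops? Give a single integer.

Drop 1: Z rot1 at col 3 lands with bottom-row=0; cleared 0 line(s) (total 0); column heights now [0 0 0 2 3], max=3
Drop 2: T rot3 at col 3 lands with bottom-row=3; cleared 0 line(s) (total 0); column heights now [0 0 0 5 6], max=6
Drop 3: S rot0 at col 1 lands with bottom-row=4; cleared 0 line(s) (total 0); column heights now [0 5 6 6 6], max=6
Drop 4: L rot1 at col 1 lands with bottom-row=6; cleared 0 line(s) (total 0); column heights now [0 9 7 6 6], max=9

Answer: 0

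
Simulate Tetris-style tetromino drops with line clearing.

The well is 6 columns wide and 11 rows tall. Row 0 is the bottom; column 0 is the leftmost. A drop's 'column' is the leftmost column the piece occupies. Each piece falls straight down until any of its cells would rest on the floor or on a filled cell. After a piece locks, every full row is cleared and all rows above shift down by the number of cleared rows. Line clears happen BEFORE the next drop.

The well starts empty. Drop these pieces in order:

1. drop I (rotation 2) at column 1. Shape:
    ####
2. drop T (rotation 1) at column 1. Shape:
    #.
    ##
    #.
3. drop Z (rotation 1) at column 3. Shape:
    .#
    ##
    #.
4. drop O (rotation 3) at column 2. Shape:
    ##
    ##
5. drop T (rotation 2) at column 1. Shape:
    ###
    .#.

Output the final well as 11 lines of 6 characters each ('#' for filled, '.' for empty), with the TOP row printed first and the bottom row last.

Drop 1: I rot2 at col 1 lands with bottom-row=0; cleared 0 line(s) (total 0); column heights now [0 1 1 1 1 0], max=1
Drop 2: T rot1 at col 1 lands with bottom-row=1; cleared 0 line(s) (total 0); column heights now [0 4 3 1 1 0], max=4
Drop 3: Z rot1 at col 3 lands with bottom-row=1; cleared 0 line(s) (total 0); column heights now [0 4 3 3 4 0], max=4
Drop 4: O rot3 at col 2 lands with bottom-row=3; cleared 0 line(s) (total 0); column heights now [0 4 5 5 4 0], max=5
Drop 5: T rot2 at col 1 lands with bottom-row=5; cleared 0 line(s) (total 0); column heights now [0 7 7 7 4 0], max=7

Answer: ......
......
......
......
.###..
..#...
..##..
.####.
.####.
.#.#..
.####.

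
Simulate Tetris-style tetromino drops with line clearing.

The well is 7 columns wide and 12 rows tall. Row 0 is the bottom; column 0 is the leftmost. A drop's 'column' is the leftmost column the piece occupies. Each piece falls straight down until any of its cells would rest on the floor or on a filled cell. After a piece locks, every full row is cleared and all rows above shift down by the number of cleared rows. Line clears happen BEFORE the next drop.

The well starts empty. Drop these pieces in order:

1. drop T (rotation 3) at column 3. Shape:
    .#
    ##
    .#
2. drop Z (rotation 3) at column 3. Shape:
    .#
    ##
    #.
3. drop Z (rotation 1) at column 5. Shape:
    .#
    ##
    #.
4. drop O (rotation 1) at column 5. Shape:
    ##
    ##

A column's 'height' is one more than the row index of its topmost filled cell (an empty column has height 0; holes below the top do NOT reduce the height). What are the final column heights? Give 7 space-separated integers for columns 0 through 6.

Answer: 0 0 0 4 5 5 5

Derivation:
Drop 1: T rot3 at col 3 lands with bottom-row=0; cleared 0 line(s) (total 0); column heights now [0 0 0 2 3 0 0], max=3
Drop 2: Z rot3 at col 3 lands with bottom-row=2; cleared 0 line(s) (total 0); column heights now [0 0 0 4 5 0 0], max=5
Drop 3: Z rot1 at col 5 lands with bottom-row=0; cleared 0 line(s) (total 0); column heights now [0 0 0 4 5 2 3], max=5
Drop 4: O rot1 at col 5 lands with bottom-row=3; cleared 0 line(s) (total 0); column heights now [0 0 0 4 5 5 5], max=5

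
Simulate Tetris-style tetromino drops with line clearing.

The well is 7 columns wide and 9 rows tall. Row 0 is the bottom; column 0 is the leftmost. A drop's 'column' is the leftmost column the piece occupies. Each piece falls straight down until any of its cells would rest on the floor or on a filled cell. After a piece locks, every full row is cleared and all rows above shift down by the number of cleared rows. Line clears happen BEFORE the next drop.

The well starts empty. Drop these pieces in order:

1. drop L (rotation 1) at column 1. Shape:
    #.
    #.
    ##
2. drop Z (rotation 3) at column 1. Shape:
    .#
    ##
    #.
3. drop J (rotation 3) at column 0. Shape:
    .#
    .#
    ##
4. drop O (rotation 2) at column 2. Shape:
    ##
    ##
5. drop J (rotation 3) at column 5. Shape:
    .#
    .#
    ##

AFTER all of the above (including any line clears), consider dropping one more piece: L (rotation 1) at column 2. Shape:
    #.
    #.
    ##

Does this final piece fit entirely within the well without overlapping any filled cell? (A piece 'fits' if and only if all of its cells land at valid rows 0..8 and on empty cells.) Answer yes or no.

Answer: no

Derivation:
Drop 1: L rot1 at col 1 lands with bottom-row=0; cleared 0 line(s) (total 0); column heights now [0 3 1 0 0 0 0], max=3
Drop 2: Z rot3 at col 1 lands with bottom-row=3; cleared 0 line(s) (total 0); column heights now [0 5 6 0 0 0 0], max=6
Drop 3: J rot3 at col 0 lands with bottom-row=5; cleared 0 line(s) (total 0); column heights now [6 8 6 0 0 0 0], max=8
Drop 4: O rot2 at col 2 lands with bottom-row=6; cleared 0 line(s) (total 0); column heights now [6 8 8 8 0 0 0], max=8
Drop 5: J rot3 at col 5 lands with bottom-row=0; cleared 0 line(s) (total 0); column heights now [6 8 8 8 0 1 3], max=8
Test piece L rot1 at col 2 (width 2): heights before test = [6 8 8 8 0 1 3]; fits = False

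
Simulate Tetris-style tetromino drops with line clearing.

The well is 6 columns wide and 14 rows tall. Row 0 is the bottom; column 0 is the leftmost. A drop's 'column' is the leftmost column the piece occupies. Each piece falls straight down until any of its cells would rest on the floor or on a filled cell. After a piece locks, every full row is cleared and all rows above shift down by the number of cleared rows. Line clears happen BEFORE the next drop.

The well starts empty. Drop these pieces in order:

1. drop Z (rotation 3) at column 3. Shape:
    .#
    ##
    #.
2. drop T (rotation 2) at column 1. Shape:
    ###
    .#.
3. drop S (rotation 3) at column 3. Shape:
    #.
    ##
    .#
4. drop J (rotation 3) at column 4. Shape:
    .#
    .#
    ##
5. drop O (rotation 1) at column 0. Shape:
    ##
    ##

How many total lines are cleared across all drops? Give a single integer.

Drop 1: Z rot3 at col 3 lands with bottom-row=0; cleared 0 line(s) (total 0); column heights now [0 0 0 2 3 0], max=3
Drop 2: T rot2 at col 1 lands with bottom-row=1; cleared 0 line(s) (total 0); column heights now [0 3 3 3 3 0], max=3
Drop 3: S rot3 at col 3 lands with bottom-row=3; cleared 0 line(s) (total 0); column heights now [0 3 3 6 5 0], max=6
Drop 4: J rot3 at col 4 lands with bottom-row=5; cleared 0 line(s) (total 0); column heights now [0 3 3 6 6 8], max=8
Drop 5: O rot1 at col 0 lands with bottom-row=3; cleared 0 line(s) (total 0); column heights now [5 5 3 6 6 8], max=8

Answer: 0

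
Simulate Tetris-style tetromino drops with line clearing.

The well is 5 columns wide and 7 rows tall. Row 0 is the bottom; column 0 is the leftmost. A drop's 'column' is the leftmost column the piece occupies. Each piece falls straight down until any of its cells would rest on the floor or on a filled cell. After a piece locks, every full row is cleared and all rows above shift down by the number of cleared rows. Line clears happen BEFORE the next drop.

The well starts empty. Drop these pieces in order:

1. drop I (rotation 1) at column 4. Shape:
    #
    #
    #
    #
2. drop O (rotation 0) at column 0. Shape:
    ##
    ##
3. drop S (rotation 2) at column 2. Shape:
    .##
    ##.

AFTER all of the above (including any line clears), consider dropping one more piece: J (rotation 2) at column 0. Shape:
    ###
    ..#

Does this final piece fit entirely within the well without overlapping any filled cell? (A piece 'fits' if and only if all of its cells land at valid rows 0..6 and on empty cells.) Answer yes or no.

Answer: yes

Derivation:
Drop 1: I rot1 at col 4 lands with bottom-row=0; cleared 0 line(s) (total 0); column heights now [0 0 0 0 4], max=4
Drop 2: O rot0 at col 0 lands with bottom-row=0; cleared 0 line(s) (total 0); column heights now [2 2 0 0 4], max=4
Drop 3: S rot2 at col 2 lands with bottom-row=3; cleared 0 line(s) (total 0); column heights now [2 2 4 5 5], max=5
Test piece J rot2 at col 0 (width 3): heights before test = [2 2 4 5 5]; fits = True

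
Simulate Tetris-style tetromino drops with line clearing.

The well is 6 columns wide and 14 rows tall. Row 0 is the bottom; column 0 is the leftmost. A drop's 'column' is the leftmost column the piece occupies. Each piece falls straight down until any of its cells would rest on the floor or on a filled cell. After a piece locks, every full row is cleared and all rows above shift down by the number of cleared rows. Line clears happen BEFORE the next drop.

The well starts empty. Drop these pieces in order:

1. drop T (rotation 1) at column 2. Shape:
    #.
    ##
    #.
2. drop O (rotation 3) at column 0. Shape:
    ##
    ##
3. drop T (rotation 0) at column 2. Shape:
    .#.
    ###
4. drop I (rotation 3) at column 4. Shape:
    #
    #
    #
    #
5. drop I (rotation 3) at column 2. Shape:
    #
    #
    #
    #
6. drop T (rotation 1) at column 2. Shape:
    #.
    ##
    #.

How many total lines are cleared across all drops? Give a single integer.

Answer: 0

Derivation:
Drop 1: T rot1 at col 2 lands with bottom-row=0; cleared 0 line(s) (total 0); column heights now [0 0 3 2 0 0], max=3
Drop 2: O rot3 at col 0 lands with bottom-row=0; cleared 0 line(s) (total 0); column heights now [2 2 3 2 0 0], max=3
Drop 3: T rot0 at col 2 lands with bottom-row=3; cleared 0 line(s) (total 0); column heights now [2 2 4 5 4 0], max=5
Drop 4: I rot3 at col 4 lands with bottom-row=4; cleared 0 line(s) (total 0); column heights now [2 2 4 5 8 0], max=8
Drop 5: I rot3 at col 2 lands with bottom-row=4; cleared 0 line(s) (total 0); column heights now [2 2 8 5 8 0], max=8
Drop 6: T rot1 at col 2 lands with bottom-row=8; cleared 0 line(s) (total 0); column heights now [2 2 11 10 8 0], max=11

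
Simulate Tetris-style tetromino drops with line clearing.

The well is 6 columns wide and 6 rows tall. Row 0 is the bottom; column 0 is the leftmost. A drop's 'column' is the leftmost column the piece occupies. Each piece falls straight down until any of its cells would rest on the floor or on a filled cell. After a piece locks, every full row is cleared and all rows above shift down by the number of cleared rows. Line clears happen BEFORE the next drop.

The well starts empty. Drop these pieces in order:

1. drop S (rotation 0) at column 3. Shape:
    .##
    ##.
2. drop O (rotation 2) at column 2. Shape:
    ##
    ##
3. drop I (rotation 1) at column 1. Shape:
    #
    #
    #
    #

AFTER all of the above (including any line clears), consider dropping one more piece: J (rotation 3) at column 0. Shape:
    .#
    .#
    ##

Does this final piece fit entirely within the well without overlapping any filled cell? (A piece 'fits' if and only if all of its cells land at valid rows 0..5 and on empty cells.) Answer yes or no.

Answer: no

Derivation:
Drop 1: S rot0 at col 3 lands with bottom-row=0; cleared 0 line(s) (total 0); column heights now [0 0 0 1 2 2], max=2
Drop 2: O rot2 at col 2 lands with bottom-row=1; cleared 0 line(s) (total 0); column heights now [0 0 3 3 2 2], max=3
Drop 3: I rot1 at col 1 lands with bottom-row=0; cleared 0 line(s) (total 0); column heights now [0 4 3 3 2 2], max=4
Test piece J rot3 at col 0 (width 2): heights before test = [0 4 3 3 2 2]; fits = False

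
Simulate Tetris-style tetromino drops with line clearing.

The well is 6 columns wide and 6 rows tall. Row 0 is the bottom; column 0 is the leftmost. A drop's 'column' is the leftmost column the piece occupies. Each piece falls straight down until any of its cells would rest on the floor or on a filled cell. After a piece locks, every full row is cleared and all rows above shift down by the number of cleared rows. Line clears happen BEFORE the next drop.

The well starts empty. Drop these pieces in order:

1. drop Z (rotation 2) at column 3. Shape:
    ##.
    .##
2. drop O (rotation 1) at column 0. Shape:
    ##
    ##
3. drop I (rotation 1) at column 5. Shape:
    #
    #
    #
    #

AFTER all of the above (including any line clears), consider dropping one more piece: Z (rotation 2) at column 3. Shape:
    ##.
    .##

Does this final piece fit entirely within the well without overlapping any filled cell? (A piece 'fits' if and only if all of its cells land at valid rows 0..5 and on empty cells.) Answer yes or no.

Drop 1: Z rot2 at col 3 lands with bottom-row=0; cleared 0 line(s) (total 0); column heights now [0 0 0 2 2 1], max=2
Drop 2: O rot1 at col 0 lands with bottom-row=0; cleared 0 line(s) (total 0); column heights now [2 2 0 2 2 1], max=2
Drop 3: I rot1 at col 5 lands with bottom-row=1; cleared 0 line(s) (total 0); column heights now [2 2 0 2 2 5], max=5
Test piece Z rot2 at col 3 (width 3): heights before test = [2 2 0 2 2 5]; fits = False

Answer: no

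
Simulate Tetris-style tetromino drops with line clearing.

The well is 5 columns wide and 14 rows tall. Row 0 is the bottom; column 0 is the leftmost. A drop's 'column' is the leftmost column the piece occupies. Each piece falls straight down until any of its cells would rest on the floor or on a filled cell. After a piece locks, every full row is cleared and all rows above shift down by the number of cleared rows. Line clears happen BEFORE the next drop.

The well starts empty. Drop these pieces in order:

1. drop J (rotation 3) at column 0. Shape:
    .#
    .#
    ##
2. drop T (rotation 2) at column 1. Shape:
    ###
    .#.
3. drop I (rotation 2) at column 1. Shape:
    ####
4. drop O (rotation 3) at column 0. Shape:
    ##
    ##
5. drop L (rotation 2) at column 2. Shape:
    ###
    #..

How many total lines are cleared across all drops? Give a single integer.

Drop 1: J rot3 at col 0 lands with bottom-row=0; cleared 0 line(s) (total 0); column heights now [1 3 0 0 0], max=3
Drop 2: T rot2 at col 1 lands with bottom-row=2; cleared 0 line(s) (total 0); column heights now [1 4 4 4 0], max=4
Drop 3: I rot2 at col 1 lands with bottom-row=4; cleared 0 line(s) (total 0); column heights now [1 5 5 5 5], max=5
Drop 4: O rot3 at col 0 lands with bottom-row=5; cleared 0 line(s) (total 0); column heights now [7 7 5 5 5], max=7
Drop 5: L rot2 at col 2 lands with bottom-row=5; cleared 1 line(s) (total 1); column heights now [6 6 6 5 5], max=6

Answer: 1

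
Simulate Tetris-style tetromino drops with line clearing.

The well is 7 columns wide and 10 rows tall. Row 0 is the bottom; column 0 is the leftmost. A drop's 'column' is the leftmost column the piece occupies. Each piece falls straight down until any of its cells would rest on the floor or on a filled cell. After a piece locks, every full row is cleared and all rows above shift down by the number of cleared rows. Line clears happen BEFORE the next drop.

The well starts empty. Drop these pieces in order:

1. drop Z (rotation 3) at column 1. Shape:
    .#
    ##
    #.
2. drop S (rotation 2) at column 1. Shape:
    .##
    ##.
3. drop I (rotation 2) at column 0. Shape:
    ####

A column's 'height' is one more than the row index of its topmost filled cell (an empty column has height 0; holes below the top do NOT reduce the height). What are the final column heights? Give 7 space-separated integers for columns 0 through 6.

Answer: 6 6 6 6 0 0 0

Derivation:
Drop 1: Z rot3 at col 1 lands with bottom-row=0; cleared 0 line(s) (total 0); column heights now [0 2 3 0 0 0 0], max=3
Drop 2: S rot2 at col 1 lands with bottom-row=3; cleared 0 line(s) (total 0); column heights now [0 4 5 5 0 0 0], max=5
Drop 3: I rot2 at col 0 lands with bottom-row=5; cleared 0 line(s) (total 0); column heights now [6 6 6 6 0 0 0], max=6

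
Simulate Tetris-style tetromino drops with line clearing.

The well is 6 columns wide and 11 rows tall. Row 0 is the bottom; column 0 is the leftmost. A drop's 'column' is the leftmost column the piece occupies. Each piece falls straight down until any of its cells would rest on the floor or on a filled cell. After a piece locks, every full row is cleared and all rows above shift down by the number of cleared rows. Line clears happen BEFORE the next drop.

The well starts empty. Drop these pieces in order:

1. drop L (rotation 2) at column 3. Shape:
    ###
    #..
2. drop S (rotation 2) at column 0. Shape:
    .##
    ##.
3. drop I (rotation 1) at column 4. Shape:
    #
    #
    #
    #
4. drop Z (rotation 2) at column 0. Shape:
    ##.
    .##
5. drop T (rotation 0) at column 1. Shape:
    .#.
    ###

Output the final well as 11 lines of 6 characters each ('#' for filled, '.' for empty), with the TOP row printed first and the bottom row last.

Answer: ......
......
......
......
......
..#.#.
.####.
##..#.
.##.#.
.#####
##.#..

Derivation:
Drop 1: L rot2 at col 3 lands with bottom-row=0; cleared 0 line(s) (total 0); column heights now [0 0 0 2 2 2], max=2
Drop 2: S rot2 at col 0 lands with bottom-row=0; cleared 0 line(s) (total 0); column heights now [1 2 2 2 2 2], max=2
Drop 3: I rot1 at col 4 lands with bottom-row=2; cleared 0 line(s) (total 0); column heights now [1 2 2 2 6 2], max=6
Drop 4: Z rot2 at col 0 lands with bottom-row=2; cleared 0 line(s) (total 0); column heights now [4 4 3 2 6 2], max=6
Drop 5: T rot0 at col 1 lands with bottom-row=4; cleared 0 line(s) (total 0); column heights now [4 5 6 5 6 2], max=6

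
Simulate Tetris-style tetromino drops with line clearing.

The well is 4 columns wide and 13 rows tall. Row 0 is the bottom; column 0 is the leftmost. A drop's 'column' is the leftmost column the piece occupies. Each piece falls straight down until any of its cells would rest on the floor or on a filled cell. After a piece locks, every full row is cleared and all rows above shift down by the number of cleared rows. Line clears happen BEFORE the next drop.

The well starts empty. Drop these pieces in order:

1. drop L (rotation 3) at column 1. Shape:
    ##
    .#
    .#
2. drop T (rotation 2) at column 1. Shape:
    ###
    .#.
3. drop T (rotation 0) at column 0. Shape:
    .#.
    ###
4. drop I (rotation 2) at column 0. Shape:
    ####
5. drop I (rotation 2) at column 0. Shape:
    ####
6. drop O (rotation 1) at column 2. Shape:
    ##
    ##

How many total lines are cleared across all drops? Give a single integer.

Drop 1: L rot3 at col 1 lands with bottom-row=0; cleared 0 line(s) (total 0); column heights now [0 3 3 0], max=3
Drop 2: T rot2 at col 1 lands with bottom-row=3; cleared 0 line(s) (total 0); column heights now [0 5 5 5], max=5
Drop 3: T rot0 at col 0 lands with bottom-row=5; cleared 0 line(s) (total 0); column heights now [6 7 6 5], max=7
Drop 4: I rot2 at col 0 lands with bottom-row=7; cleared 1 line(s) (total 1); column heights now [6 7 6 5], max=7
Drop 5: I rot2 at col 0 lands with bottom-row=7; cleared 1 line(s) (total 2); column heights now [6 7 6 5], max=7
Drop 6: O rot1 at col 2 lands with bottom-row=6; cleared 0 line(s) (total 2); column heights now [6 7 8 8], max=8

Answer: 2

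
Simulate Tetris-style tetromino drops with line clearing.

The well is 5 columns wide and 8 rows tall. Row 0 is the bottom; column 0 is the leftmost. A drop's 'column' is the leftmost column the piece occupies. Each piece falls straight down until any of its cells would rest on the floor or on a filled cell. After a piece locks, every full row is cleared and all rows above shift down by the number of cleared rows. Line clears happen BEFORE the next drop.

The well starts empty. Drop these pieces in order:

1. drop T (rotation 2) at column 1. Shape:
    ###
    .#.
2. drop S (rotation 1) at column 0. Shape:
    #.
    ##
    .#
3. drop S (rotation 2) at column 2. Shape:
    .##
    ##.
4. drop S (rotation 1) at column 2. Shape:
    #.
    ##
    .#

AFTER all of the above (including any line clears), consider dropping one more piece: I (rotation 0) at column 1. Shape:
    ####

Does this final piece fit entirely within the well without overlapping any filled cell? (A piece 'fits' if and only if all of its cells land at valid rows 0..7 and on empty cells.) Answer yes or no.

Answer: yes

Derivation:
Drop 1: T rot2 at col 1 lands with bottom-row=0; cleared 0 line(s) (total 0); column heights now [0 2 2 2 0], max=2
Drop 2: S rot1 at col 0 lands with bottom-row=2; cleared 0 line(s) (total 0); column heights now [5 4 2 2 0], max=5
Drop 3: S rot2 at col 2 lands with bottom-row=2; cleared 0 line(s) (total 0); column heights now [5 4 3 4 4], max=5
Drop 4: S rot1 at col 2 lands with bottom-row=4; cleared 0 line(s) (total 0); column heights now [5 4 7 6 4], max=7
Test piece I rot0 at col 1 (width 4): heights before test = [5 4 7 6 4]; fits = True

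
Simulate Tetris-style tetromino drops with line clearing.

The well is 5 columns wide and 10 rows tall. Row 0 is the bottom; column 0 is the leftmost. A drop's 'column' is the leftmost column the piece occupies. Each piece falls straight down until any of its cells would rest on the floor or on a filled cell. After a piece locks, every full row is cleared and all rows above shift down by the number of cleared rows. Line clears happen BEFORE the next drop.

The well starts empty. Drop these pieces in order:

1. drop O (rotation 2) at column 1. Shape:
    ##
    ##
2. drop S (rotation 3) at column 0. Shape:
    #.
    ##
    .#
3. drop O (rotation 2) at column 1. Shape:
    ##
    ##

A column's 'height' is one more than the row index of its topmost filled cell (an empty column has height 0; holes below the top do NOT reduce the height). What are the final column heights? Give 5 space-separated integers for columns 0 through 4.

Drop 1: O rot2 at col 1 lands with bottom-row=0; cleared 0 line(s) (total 0); column heights now [0 2 2 0 0], max=2
Drop 2: S rot3 at col 0 lands with bottom-row=2; cleared 0 line(s) (total 0); column heights now [5 4 2 0 0], max=5
Drop 3: O rot2 at col 1 lands with bottom-row=4; cleared 0 line(s) (total 0); column heights now [5 6 6 0 0], max=6

Answer: 5 6 6 0 0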